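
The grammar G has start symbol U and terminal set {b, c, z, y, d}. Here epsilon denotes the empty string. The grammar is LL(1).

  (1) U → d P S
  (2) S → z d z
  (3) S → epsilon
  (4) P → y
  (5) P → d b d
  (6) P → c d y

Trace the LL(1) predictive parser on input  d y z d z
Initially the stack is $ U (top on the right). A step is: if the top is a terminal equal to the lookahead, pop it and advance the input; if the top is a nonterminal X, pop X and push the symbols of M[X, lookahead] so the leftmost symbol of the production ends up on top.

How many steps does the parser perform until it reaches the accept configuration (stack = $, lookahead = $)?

     Stack    Input        Action
  1  $ U      d y z d z $  expand U → d P S
  2  $ S P d  d y z d z $  match d
  3  $ S P    y z d z $    expand P → y
  4  $ S y    y z d z $    match y
  5  $ S      z d z $      expand S → z d z
  6  $ z d z  z d z $      match z
  7  $ z d    d z $        match d
  8  $ z      z $          match z
Accept reached after 8 steps.

8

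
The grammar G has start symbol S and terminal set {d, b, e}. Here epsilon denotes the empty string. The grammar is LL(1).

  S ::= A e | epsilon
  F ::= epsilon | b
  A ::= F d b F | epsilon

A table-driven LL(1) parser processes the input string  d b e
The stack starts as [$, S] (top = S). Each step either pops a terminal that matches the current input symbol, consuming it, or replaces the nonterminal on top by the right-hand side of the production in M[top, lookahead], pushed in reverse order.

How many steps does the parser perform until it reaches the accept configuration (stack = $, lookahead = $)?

7

step 1: stack=$ S  input=d b e $  — expand S ::= A e
step 2: stack=$ e A  input=d b e $  — expand A ::= F d b F
step 3: stack=$ e F b d F  input=d b e $  — expand F ::= epsilon
step 4: stack=$ e F b d  input=d b e $  — match d
step 5: stack=$ e F b  input=b e $  — match b
step 6: stack=$ e F  input=e $  — expand F ::= epsilon
step 7: stack=$ e  input=e $  — match e
Accept reached after 7 steps.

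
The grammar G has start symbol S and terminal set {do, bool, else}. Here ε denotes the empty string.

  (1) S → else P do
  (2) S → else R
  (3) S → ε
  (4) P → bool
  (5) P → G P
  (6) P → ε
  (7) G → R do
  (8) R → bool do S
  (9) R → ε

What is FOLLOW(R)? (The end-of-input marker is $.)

FIRST(S) = {ε, else}
FIRST(R) = {ε, bool}
FIRST(G) = {bool, do}  (via R do)
FIRST(P) = {ε, bool, do}  (via G P)
FOLLOW(S) includes $ since S is the start symbol.
FOLLOW(P): in S→else P do, P is followed by do with FIRST {do}; in P→G P, the suffix after P is empty (adds nothing new). Thus FOLLOW(P) = {do}.
FOLLOW(G): in P→G P, G is followed by P with FIRST {ε, bool, do}; in P→G P, the suffix after G is nullable, so FOLLOW(G) ⊇ FOLLOW(P) = {do}. Thus FOLLOW(G) = {bool, do}.
FOLLOW(S): in R→bool do S, the suffix after S is empty, so FOLLOW(S) ⊇ FOLLOW(R) = {$, do}. Thus FOLLOW(S) = {$, do}.
FOLLOW(R): in S→else R, the suffix after R is empty, so FOLLOW(R) ⊇ FOLLOW(S) = {$, do}; in G→R do, R is followed by do with FIRST {do}. Thus FOLLOW(R) = {$, do}.

{$, do}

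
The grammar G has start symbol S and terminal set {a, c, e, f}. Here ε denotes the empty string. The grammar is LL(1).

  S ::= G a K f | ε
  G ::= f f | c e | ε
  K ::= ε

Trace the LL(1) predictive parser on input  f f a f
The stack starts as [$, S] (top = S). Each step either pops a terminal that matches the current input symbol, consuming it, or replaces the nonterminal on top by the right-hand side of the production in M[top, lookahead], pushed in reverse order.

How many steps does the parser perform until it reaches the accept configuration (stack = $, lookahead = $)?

     Stack        Input      Action
  1  $ S          f f a f $  expand S ::= G a K f
  2  $ f K a G    f f a f $  expand G ::= f f
  3  $ f K a f f  f f a f $  match f
  4  $ f K a f    f a f $    match f
  5  $ f K a      a f $      match a
  6  $ f K        f $        expand K ::= ε
  7  $ f          f $        match f
Accept reached after 7 steps.

7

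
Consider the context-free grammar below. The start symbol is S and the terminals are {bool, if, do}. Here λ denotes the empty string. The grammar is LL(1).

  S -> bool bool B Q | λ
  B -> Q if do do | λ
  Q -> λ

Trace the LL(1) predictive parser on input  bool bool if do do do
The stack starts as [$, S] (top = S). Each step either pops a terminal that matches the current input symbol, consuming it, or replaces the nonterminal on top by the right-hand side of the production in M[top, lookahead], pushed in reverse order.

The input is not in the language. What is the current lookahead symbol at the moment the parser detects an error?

     Stack            Input                    Action
  1  $ S              bool bool if do do do $  expand S -> bool bool B Q
  2  $ Q B bool bool  bool bool if do do do $  match bool
  3  $ Q B bool       bool if do do do $       match bool
  4  $ Q B            if do do do $            expand B -> Q if do do
  5  $ Q do do if Q   if do do do $            expand Q -> λ
  6  $ Q do do if     if do do do $            match if
  7  $ Q do do        do do do $               match do
  8  $ Q do           do do $                  match do
  9  $ Q              do $                     error: M[Q, do] is empty

do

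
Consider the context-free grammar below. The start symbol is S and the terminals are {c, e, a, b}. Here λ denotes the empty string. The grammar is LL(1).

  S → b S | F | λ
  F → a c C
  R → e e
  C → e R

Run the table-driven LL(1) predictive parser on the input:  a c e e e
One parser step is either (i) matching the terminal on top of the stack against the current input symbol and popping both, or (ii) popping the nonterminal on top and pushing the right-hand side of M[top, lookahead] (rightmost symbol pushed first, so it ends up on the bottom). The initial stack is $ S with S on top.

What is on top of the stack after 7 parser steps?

     Stack    Input        Action
  1  $ S      a c e e e $  expand S → F
  2  $ F      a c e e e $  expand F → a c C
  3  $ C c a  a c e e e $  match a
  4  $ C c    c e e e $    match c
  5  $ C      e e e $      expand C → e R
  6  $ R e    e e e $      match e
  7  $ R      e e $        expand R → e e
Stack after step 7: $ e e (top = e).

e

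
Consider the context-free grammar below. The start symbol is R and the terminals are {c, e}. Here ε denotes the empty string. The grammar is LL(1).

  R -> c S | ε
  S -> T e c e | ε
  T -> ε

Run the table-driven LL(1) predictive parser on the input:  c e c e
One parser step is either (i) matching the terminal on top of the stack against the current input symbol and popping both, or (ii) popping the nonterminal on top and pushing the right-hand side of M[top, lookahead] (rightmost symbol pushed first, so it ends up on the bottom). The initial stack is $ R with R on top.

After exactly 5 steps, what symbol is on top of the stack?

     Stack      Input      Action
  1  $ R        c e c e $  expand R -> c S
  2  $ S c      c e c e $  match c
  3  $ S        e c e $    expand S -> T e c e
  4  $ e c e T  e c e $    expand T -> ε
  5  $ e c e    e c e $    match e
Stack after step 5: $ e c (top = c).

c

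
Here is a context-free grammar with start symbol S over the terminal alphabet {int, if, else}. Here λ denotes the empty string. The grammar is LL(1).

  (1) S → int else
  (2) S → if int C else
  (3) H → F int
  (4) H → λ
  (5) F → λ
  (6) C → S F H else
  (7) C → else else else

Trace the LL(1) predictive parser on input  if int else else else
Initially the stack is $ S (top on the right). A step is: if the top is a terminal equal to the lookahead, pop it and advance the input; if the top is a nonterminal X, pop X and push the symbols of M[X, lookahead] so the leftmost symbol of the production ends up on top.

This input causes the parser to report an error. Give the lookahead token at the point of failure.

$

step 1: stack=$ S  input=if int else else else $  — expand S → if int C else
step 2: stack=$ else C int if  input=if int else else else $  — match if
step 3: stack=$ else C int  input=int else else else $  — match int
step 4: stack=$ else C  input=else else else $  — expand C → else else else
step 5: stack=$ else else else else  input=else else else $  — match else
step 6: stack=$ else else else  input=else else $  — match else
step 7: stack=$ else else  input=else $  — match else
step 8: stack=$ else  input=$  — error: top is terminal else but lookahead is $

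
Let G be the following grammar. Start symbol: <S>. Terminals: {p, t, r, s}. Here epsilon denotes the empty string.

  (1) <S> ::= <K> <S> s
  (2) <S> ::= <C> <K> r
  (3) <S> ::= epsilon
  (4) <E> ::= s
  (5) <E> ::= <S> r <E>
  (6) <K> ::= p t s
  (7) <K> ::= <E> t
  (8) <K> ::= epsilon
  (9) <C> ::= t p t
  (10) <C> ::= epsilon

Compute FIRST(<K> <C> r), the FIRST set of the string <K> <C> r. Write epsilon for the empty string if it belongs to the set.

{p, r, s, t}

FIRST(<C>) = {epsilon, t}
FIRST(<S>) = {epsilon, p, r, s, t}  (via <K> <S> s, <C> <K> r)
FIRST(<E>) = {p, r, s, t}  (via <S> r <E>)
FIRST(<K>) = {epsilon, p, r, s, t}  (via <E> t)
FIRST(<K> <C> r): take FIRST of each symbol in turn, carrying on past any symbol whose FIRST contains epsilon; result {p, r, s, t}.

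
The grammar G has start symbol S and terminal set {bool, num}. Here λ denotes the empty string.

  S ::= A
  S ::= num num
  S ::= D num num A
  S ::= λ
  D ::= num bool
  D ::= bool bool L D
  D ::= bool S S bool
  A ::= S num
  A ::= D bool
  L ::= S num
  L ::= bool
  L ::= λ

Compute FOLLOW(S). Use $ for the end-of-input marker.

{$, bool, num}

FIRST(D) = {bool, num}
FIRST(S) = {λ, bool, num}  (via A, D num num A)
FIRST(A) = {bool, num}  (via S num, D bool)
FIRST(L) = {λ, bool, num}  (via S num)
FOLLOW(S) includes $ since S is the start symbol.
FOLLOW(S): in D::=bool S S bool (occurrence 1), S is followed by S bool with FIRST {bool, num}; in D::=bool S S bool (occurrence 2), S is followed by bool with FIRST {bool}; in A::=S num, S is followed by num with FIRST {num}; in L::=S num, S is followed by num with FIRST {num}. Thus FOLLOW(S) = {$, bool, num}.
FOLLOW(D): in S::=D num num A, D is followed by num num A with FIRST {num}; in D::=bool bool L D, the suffix after D is empty (adds nothing new); in A::=D bool, D is followed by bool with FIRST {bool}. Thus FOLLOW(D) = {bool, num}.
FOLLOW(A): in S::=A, the suffix after A is empty, so FOLLOW(A) ⊇ FOLLOW(S) = {$, bool, num}; in S::=D num num A, the suffix after A is empty, so FOLLOW(A) ⊇ FOLLOW(S) = {$, bool, num}. Thus FOLLOW(A) = {$, bool, num}.
FOLLOW(L): in D::=bool bool L D, L is followed by D with FIRST {bool, num}. Thus FOLLOW(L) = {bool, num}.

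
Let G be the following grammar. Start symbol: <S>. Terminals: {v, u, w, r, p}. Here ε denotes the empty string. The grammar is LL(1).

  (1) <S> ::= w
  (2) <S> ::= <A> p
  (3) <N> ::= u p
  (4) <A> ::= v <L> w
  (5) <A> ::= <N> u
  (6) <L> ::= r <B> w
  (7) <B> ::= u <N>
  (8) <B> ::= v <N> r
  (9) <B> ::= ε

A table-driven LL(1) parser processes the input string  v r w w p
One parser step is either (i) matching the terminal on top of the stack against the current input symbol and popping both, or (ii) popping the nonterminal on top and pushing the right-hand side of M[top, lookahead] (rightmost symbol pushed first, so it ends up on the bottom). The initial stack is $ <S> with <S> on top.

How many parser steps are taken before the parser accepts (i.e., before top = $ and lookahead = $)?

     Stack          Input        Action
  1  $ <S>          v r w w p $  expand <S> ::= <A> p
  2  $ p <A>        v r w w p $  expand <A> ::= v <L> w
  3  $ p w <L> v    v r w w p $  match v
  4  $ p w <L>      r w w p $    expand <L> ::= r <B> w
  5  $ p w w <B> r  r w w p $    match r
  6  $ p w w <B>    w w p $      expand <B> ::= ε
  7  $ p w w        w w p $      match w
  8  $ p w          w p $        match w
  9  $ p            p $          match p
Accept reached after 9 steps.

9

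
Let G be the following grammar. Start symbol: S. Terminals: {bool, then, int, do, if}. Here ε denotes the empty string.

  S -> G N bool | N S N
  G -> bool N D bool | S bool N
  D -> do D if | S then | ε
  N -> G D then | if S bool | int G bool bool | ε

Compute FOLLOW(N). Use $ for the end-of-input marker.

FIRST(S): from S->G N bool we get {bool, if, int}; from S->N S N we get {bool, if, int}. So FIRST(S) = {bool, if, int}.
FIRST(G): from G->bool N D bool we get {bool}; from G->S bool N we get {bool, if, int}. So FIRST(G) = {bool, if, int}.
FIRST(D): from D->do D if we get {do}; from D->S then we get {bool, if, int}; from D->ε we get {ε}. So FIRST(D) = {ε, bool, do, if, int}.
FIRST(N): from N->G D then we get {bool, if, int}; from N->if S bool we get {if}; from N->int G bool bool we get {int}; from N->ε we get {ε}. So FIRST(N) = {ε, bool, if, int}.
FOLLOW(S) includes $ since S is the start symbol.
FOLLOW(S): in S->N S N, S is followed by N with FIRST {ε, bool, if, int}; in S->N S N, the suffix after S is nullable (adds nothing new); in G->S bool N, S is followed by bool N with FIRST {bool}; in D->S then, S is followed by then with FIRST {then}; in N->if S bool, S is followed by bool with FIRST {bool}. Thus FOLLOW(S) = {$, bool, if, int, then}.
FOLLOW(G): in S->G N bool, G is followed by N bool with FIRST {bool, if, int}; in N->G D then, G is followed by D then with FIRST {bool, do, if, int, then}; in N->int G bool bool, G is followed by bool bool with FIRST {bool}. Thus FOLLOW(G) = {bool, do, if, int, then}.
FOLLOW(D): in G->bool N D bool, D is followed by bool with FIRST {bool}; in D->do D if, D is followed by if with FIRST {if}; in N->G D then, D is followed by then with FIRST {then}. Thus FOLLOW(D) = {bool, if, then}.
FOLLOW(N): in S->G N bool, N is followed by bool with FIRST {bool}; in S->N S N (occurrence 1), N is followed by S N with FIRST {bool, if, int}; in S->N S N (occurrence 2), the suffix after N is empty, so FOLLOW(N) ⊇ FOLLOW(S) = {$, bool, if, int, then}; in G->bool N D bool, N is followed by D bool with FIRST {bool, do, if, int}; in G->S bool N, the suffix after N is empty, so FOLLOW(N) ⊇ FOLLOW(G) = {bool, do, if, int, then}. Thus FOLLOW(N) = {$, bool, do, if, int, then}.

{$, bool, do, if, int, then}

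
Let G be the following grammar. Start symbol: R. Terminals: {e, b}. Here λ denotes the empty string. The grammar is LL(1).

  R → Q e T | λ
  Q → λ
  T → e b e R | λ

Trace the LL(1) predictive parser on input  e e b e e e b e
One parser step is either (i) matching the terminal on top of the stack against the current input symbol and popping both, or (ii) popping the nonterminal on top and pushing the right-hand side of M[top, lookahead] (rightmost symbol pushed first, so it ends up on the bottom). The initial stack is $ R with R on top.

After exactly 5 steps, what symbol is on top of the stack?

step 1: stack=$ R  input=e e b e e e b e $  — expand R → Q e T
step 2: stack=$ T e Q  input=e e b e e e b e $  — expand Q → λ
step 3: stack=$ T e  input=e e b e e e b e $  — match e
step 4: stack=$ T  input=e b e e e b e $  — expand T → e b e R
step 5: stack=$ R e b e  input=e b e e e b e $  — match e
Stack after step 5: $ R e b (top = b).

b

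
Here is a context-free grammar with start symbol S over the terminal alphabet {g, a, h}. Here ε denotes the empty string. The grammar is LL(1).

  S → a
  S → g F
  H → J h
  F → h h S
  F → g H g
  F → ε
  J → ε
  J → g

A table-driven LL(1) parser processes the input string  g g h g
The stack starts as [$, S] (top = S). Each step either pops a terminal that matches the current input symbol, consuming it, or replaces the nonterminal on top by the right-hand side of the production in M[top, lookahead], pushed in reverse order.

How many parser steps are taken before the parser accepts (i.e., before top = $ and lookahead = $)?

     Stack    Input      Action
  1  $ S      g g h g $  expand S → g F
  2  $ F g    g g h g $  match g
  3  $ F      g h g $    expand F → g H g
  4  $ g H g  g h g $    match g
  5  $ g H    h g $      expand H → J h
  6  $ g h J  h g $      expand J → ε
  7  $ g h    h g $      match h
  8  $ g      g $        match g
Accept reached after 8 steps.

8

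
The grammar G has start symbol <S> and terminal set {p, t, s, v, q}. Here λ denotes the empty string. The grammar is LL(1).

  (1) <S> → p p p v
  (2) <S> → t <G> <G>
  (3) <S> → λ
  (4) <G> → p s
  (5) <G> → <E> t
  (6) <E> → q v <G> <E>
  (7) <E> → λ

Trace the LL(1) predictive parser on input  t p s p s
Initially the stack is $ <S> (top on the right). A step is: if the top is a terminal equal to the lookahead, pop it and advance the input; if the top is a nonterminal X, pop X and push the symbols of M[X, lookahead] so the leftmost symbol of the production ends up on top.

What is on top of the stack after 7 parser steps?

step 1: stack=$ <S>  input=t p s p s $  — expand <S> → t <G> <G>
step 2: stack=$ <G> <G> t  input=t p s p s $  — match t
step 3: stack=$ <G> <G>  input=p s p s $  — expand <G> → p s
step 4: stack=$ <G> s p  input=p s p s $  — match p
step 5: stack=$ <G> s  input=s p s $  — match s
step 6: stack=$ <G>  input=p s $  — expand <G> → p s
step 7: stack=$ s p  input=p s $  — match p
Stack after step 7: $ s (top = s).

s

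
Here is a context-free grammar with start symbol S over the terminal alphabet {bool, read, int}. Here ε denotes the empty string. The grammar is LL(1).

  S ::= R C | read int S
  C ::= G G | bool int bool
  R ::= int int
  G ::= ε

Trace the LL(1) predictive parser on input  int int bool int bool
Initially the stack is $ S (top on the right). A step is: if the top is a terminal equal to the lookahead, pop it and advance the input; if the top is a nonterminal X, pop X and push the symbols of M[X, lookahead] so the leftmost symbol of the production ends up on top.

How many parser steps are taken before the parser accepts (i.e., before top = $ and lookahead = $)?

     Stack            Input                    Action
  1  $ S              int int bool int bool $  expand S ::= R C
  2  $ C R            int int bool int bool $  expand R ::= int int
  3  $ C int int      int int bool int bool $  match int
  4  $ C int          int bool int bool $      match int
  5  $ C              bool int bool $          expand C ::= bool int bool
  6  $ bool int bool  bool int bool $          match bool
  7  $ bool int       int bool $               match int
  8  $ bool           bool $                   match bool
Accept reached after 8 steps.

8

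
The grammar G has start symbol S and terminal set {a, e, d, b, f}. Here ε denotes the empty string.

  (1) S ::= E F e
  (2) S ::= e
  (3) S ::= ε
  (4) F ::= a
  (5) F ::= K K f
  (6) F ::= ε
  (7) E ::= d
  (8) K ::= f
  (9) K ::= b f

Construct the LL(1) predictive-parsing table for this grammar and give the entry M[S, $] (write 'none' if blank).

FIRST(E): from E::=d we get {d}. So FIRST(E) = {d}.
FIRST(K): from K::=f we get {f}; from K::=b f we get {b}. So FIRST(K) = {b, f}.
FIRST(S): from S::=E F e we get {d}; from S::=e we get {e}; from S::=ε we get {ε}. So FIRST(S) = {ε, d, e}.
FIRST(F): from F::=a we get {a}; from F::=K K f we get {b, f}; from F::=ε we get {ε}. So FIRST(F) = {ε, a, b, f}.
FOLLOW(S) includes $ since S is the start symbol.
FOLLOW(S): S appears on no right-hand side. Thus FOLLOW(S) = {$}.
For S ::= E F e: FIRST(E F e) = {d}, so it goes in M[S, t] for t ∈ {d}.
For S ::= e: FIRST(e) = {e}, so it goes in M[S, t] for t ∈ {e}.
For S ::= ε: FIRST(ε) = {ε}, so it goes in M[S, t] for t ∈ {}; since ε ∈ FIRST, also for every t ∈ FOLLOW(S) = {$}.

S ::= ε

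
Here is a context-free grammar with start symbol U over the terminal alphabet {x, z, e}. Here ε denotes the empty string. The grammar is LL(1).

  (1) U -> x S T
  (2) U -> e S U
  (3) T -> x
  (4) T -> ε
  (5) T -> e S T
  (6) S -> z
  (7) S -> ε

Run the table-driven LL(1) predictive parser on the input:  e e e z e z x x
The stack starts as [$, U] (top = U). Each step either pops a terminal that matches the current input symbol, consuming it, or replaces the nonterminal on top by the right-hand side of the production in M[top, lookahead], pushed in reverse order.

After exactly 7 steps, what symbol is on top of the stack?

e

     Stack    Input              Action
  1  $ U      e e e z e z x x $  expand U -> e S U
  2  $ U S e  e e e z e z x x $  match e
  3  $ U S    e e z e z x x $    expand S -> ε
  4  $ U      e e z e z x x $    expand U -> e S U
  5  $ U S e  e e z e z x x $    match e
  6  $ U S    e z e z x x $      expand S -> ε
  7  $ U      e z e z x x $      expand U -> e S U
Stack after step 7: $ U S e (top = e).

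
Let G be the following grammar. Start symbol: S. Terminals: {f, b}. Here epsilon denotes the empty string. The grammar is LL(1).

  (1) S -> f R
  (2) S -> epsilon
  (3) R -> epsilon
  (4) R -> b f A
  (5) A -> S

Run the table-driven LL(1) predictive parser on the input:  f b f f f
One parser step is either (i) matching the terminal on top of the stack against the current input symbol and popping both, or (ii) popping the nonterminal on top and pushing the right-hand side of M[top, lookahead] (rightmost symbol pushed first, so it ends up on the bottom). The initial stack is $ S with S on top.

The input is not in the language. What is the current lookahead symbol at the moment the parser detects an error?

f

step 1: stack=$ S  input=f b f f f $  — expand S -> f R
step 2: stack=$ R f  input=f b f f f $  — match f
step 3: stack=$ R  input=b f f f $  — expand R -> b f A
step 4: stack=$ A f b  input=b f f f $  — match b
step 5: stack=$ A f  input=f f f $  — match f
step 6: stack=$ A  input=f f $  — expand A -> S
step 7: stack=$ S  input=f f $  — expand S -> f R
step 8: stack=$ R f  input=f f $  — match f
step 9: stack=$ R  input=f $  — error: M[R, f] is empty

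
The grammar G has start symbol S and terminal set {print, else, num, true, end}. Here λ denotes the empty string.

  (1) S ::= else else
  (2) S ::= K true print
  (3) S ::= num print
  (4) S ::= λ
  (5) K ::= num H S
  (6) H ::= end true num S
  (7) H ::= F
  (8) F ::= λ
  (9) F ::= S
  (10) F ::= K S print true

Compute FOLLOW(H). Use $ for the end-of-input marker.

FIRST(K): from K::=num H S we get {num}. So FIRST(K) = {num}.
FIRST(S): from S::=else else we get {else}; from S::=K true print we get {num}; from S::=num print we get {num}; from S::=λ we get {λ}. So FIRST(S) = {λ, else, num}.
FIRST(F): from F::=λ we get {λ}; from F::=S we get {λ, else, num}; from F::=K S print true we get {num}. So FIRST(F) = {λ, else, num}.
FIRST(H): from H::=end true num S we get {end}; from H::=F we get {λ, else, num}. So FIRST(H) = {λ, else, end, num}.
FOLLOW(S) includes $ since S is the start symbol.
FOLLOW(K): in S::=K true print, K is followed by true print with FIRST {true}; in F::=K S print true, K is followed by S print true with FIRST {else, num, print}. Thus FOLLOW(K) = {else, num, print, true}.
FOLLOW(H): in K::=num H S, H is followed by S with FIRST {λ, else, num}; in K::=num H S, the suffix after H is nullable, so FOLLOW(H) ⊇ FOLLOW(K) = {else, num, print, true}. Thus FOLLOW(H) = {else, num, print, true}.
FOLLOW(F): in H::=F, the suffix after F is empty, so FOLLOW(F) ⊇ FOLLOW(H) = {else, num, print, true}. Thus FOLLOW(F) = {else, num, print, true}.
FOLLOW(S): in K::=num H S, the suffix after S is empty, so FOLLOW(S) ⊇ FOLLOW(K) = {else, num, print, true}; in H::=end true num S, the suffix after S is empty, so FOLLOW(S) ⊇ FOLLOW(H) = {else, num, print, true}; in F::=S, the suffix after S is empty, so FOLLOW(S) ⊇ FOLLOW(F) = {else, num, print, true}; in F::=K S print true, S is followed by print true with FIRST {print}. Thus FOLLOW(S) = {$, else, num, print, true}.

{else, num, print, true}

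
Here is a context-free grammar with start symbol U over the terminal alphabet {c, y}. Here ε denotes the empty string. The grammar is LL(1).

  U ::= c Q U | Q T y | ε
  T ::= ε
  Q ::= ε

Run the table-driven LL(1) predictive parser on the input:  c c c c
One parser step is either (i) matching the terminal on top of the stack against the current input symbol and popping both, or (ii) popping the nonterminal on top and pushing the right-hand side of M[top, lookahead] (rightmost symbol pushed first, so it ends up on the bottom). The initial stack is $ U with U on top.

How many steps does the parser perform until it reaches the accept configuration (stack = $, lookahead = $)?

step 1: stack=$ U  input=c c c c $  — expand U ::= c Q U
step 2: stack=$ U Q c  input=c c c c $  — match c
step 3: stack=$ U Q  input=c c c $  — expand Q ::= ε
step 4: stack=$ U  input=c c c $  — expand U ::= c Q U
step 5: stack=$ U Q c  input=c c c $  — match c
step 6: stack=$ U Q  input=c c $  — expand Q ::= ε
step 7: stack=$ U  input=c c $  — expand U ::= c Q U
step 8: stack=$ U Q c  input=c c $  — match c
step 9: stack=$ U Q  input=c $  — expand Q ::= ε
step 10: stack=$ U  input=c $  — expand U ::= c Q U
step 11: stack=$ U Q c  input=c $  — match c
step 12: stack=$ U Q  input=$  — expand Q ::= ε
step 13: stack=$ U  input=$  — expand U ::= ε
Accept reached after 13 steps.

13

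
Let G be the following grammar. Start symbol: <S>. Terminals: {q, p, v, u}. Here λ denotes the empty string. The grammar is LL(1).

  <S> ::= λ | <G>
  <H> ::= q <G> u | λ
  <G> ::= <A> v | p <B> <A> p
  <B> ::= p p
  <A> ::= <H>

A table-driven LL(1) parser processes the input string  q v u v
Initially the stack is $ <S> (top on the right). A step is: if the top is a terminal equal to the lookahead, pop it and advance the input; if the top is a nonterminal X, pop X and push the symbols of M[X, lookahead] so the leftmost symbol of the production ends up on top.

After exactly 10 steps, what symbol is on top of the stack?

      Stack        Input      Action
   1  $ <S>        q v u v $  expand <S> ::= <G>
   2  $ <G>        q v u v $  expand <G> ::= <A> v
   3  $ v <A>      q v u v $  expand <A> ::= <H>
   4  $ v <H>      q v u v $  expand <H> ::= q <G> u
   5  $ v u <G> q  q v u v $  match q
   6  $ v u <G>    v u v $    expand <G> ::= <A> v
   7  $ v u v <A>  v u v $    expand <A> ::= <H>
   8  $ v u v <H>  v u v $    expand <H> ::= λ
   9  $ v u v      v u v $    match v
  10  $ v u        u v $      match u
Stack after step 10: $ v (top = v).

v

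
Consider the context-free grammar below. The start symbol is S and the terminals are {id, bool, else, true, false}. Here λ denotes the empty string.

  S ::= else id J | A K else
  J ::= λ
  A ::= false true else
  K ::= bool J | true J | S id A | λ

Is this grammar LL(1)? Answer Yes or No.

No

FIRST(S) = {else, false}
FIRST(J) = {λ}
FIRST(A) = {false}
FIRST(K) = {λ, bool, else, false, true}
FOLLOW(S) = {$, id}
FOLLOW(J) = {$, else, id}
FOLLOW(A) = {bool, else, false, true}
FOLLOW(K) = {else}
Cell M[K, else] receives both K ::= S id A and K ::= λ — the grammar is not LL(1).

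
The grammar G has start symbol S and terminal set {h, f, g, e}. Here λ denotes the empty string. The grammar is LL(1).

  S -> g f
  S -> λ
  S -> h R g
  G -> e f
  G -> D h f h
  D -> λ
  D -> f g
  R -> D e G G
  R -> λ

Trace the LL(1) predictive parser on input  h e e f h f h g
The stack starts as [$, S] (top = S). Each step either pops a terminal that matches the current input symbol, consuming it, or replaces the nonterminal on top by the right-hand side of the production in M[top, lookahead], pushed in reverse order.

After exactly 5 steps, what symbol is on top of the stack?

G

     Stack        Input              Action
  1  $ S          h e e f h f h g $  expand S -> h R g
  2  $ g R h      h e e f h f h g $  match h
  3  $ g R        e e f h f h g $    expand R -> D e G G
  4  $ g G G e D  e e f h f h g $    expand D -> λ
  5  $ g G G e    e e f h f h g $    match e
Stack after step 5: $ g G G (top = G).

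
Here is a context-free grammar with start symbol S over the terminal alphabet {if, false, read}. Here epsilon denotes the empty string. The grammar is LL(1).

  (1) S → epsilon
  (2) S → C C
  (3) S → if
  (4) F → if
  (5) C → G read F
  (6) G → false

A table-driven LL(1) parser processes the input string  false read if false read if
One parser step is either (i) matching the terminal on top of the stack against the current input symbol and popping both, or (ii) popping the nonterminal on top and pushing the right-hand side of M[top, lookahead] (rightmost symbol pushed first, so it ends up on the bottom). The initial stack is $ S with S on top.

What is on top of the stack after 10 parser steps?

step 1: stack=$ S  input=false read if false read if $  — expand S → C C
step 2: stack=$ C C  input=false read if false read if $  — expand C → G read F
step 3: stack=$ C F read G  input=false read if false read if $  — expand G → false
step 4: stack=$ C F read false  input=false read if false read if $  — match false
step 5: stack=$ C F read  input=read if false read if $  — match read
step 6: stack=$ C F  input=if false read if $  — expand F → if
step 7: stack=$ C if  input=if false read if $  — match if
step 8: stack=$ C  input=false read if $  — expand C → G read F
step 9: stack=$ F read G  input=false read if $  — expand G → false
step 10: stack=$ F read false  input=false read if $  — match false
Stack after step 10: $ F read (top = read).

read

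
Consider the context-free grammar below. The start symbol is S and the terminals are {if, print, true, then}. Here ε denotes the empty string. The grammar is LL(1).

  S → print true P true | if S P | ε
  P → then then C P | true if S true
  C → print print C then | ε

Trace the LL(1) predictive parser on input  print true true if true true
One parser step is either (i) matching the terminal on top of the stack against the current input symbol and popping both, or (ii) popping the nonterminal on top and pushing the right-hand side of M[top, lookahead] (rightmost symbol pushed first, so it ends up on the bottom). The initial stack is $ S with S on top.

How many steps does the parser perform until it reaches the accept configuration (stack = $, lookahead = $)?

9

step 1: stack=$ S  input=print true true if true true $  — expand S → print true P true
step 2: stack=$ true P true print  input=print true true if true true $  — match print
step 3: stack=$ true P true  input=true true if true true $  — match true
step 4: stack=$ true P  input=true if true true $  — expand P → true if S true
step 5: stack=$ true true S if true  input=true if true true $  — match true
step 6: stack=$ true true S if  input=if true true $  — match if
step 7: stack=$ true true S  input=true true $  — expand S → ε
step 8: stack=$ true true  input=true true $  — match true
step 9: stack=$ true  input=true $  — match true
Accept reached after 9 steps.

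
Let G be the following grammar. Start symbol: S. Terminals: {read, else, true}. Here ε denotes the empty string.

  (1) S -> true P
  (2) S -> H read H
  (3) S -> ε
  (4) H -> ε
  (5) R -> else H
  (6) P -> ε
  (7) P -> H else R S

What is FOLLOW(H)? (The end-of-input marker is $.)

FIRST(H): from H->ε we get {ε}. So FIRST(H) = {ε}.
FIRST(R): from R->else H we get {else}. So FIRST(R) = {else}.
FIRST(S): from S->true P we get {true}; from S->H read H we get {read}; from S->ε we get {ε}. So FIRST(S) = {ε, read, true}.
FIRST(P): from P->ε we get {ε}; from P->H else R S we get {else}. So FIRST(P) = {ε, else}.
FOLLOW(S) includes $ since S is the start symbol.
FOLLOW(S): in P->H else R S, the suffix after S is empty, so FOLLOW(S) ⊇ FOLLOW(P) = {$}. Thus FOLLOW(S) = {$}.
FOLLOW(P): in S->true P, the suffix after P is empty, so FOLLOW(P) ⊇ FOLLOW(S) = {$}. Thus FOLLOW(P) = {$}.
FOLLOW(R): in P->H else R S, R is followed by S with FIRST {ε, read, true}; in P->H else R S, the suffix after R is nullable, so FOLLOW(R) ⊇ FOLLOW(P) = {$}. Thus FOLLOW(R) = {$, read, true}.
FOLLOW(H): in S->H read H (occurrence 1), H is followed by read H with FIRST {read}; in S->H read H (occurrence 2), the suffix after H is empty, so FOLLOW(H) ⊇ FOLLOW(S) = {$}; in R->else H, the suffix after H is empty, so FOLLOW(H) ⊇ FOLLOW(R) = {$, read, true}; in P->H else R S, H is followed by else R S with FIRST {else}. Thus FOLLOW(H) = {$, else, read, true}.

{$, else, read, true}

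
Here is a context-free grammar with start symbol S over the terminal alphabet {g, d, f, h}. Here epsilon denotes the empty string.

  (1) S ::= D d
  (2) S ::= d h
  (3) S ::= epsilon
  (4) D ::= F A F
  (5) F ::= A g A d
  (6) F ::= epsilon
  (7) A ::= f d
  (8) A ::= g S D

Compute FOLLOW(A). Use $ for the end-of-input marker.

FIRST(A) = {f, g}
FIRST(F) = {epsilon, f, g}  (via A g A d)
FIRST(D) = {f, g}  (via F A F)
FIRST(S) = {epsilon, d, f, g}  (via D d)
FOLLOW(S) includes $ since S is the start symbol.
FOLLOW(S): in A::=g S D, S is followed by D with FIRST {f, g}. Thus FOLLOW(S) = {$, f, g}.
FOLLOW(D): in S::=D d, D is followed by d with FIRST {d}; in A::=g S D, the suffix after D is empty, so FOLLOW(D) ⊇ FOLLOW(A) = {d, f, g}. Thus FOLLOW(D) = {d, f, g}.
FOLLOW(F): in D::=F A F (occurrence 1), F is followed by A F with FIRST {f, g}; in D::=F A F (occurrence 2), the suffix after F is empty, so FOLLOW(F) ⊇ FOLLOW(D) = {d, f, g}. Thus FOLLOW(F) = {d, f, g}.
FOLLOW(A): in D::=F A F, A is followed by F with FIRST {epsilon, f, g}; in D::=F A F, the suffix after A is nullable, so FOLLOW(A) ⊇ FOLLOW(D) = {d, f, g}; in F::=A g A d (occurrence 1), A is followed by g A d with FIRST {g}; in F::=A g A d (occurrence 2), A is followed by d with FIRST {d}. Thus FOLLOW(A) = {d, f, g}.

{d, f, g}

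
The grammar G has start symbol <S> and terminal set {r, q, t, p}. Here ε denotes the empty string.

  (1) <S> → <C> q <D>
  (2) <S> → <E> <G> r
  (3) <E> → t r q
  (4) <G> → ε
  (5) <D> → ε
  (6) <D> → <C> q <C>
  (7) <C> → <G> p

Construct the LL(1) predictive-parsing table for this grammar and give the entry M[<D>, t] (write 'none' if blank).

none

FIRST(<E>): from <E>→t r q we get {t}. So FIRST(<E>) = {t}.
FIRST(<G>): from <G>→ε we get {ε}. So FIRST(<G>) = {ε}.
FIRST(<C>): from <C>→<G> p we get {p}. So FIRST(<C>) = {p}.
FIRST(<S>): from <S>→<C> q <D> we get {p}; from <S>→<E> <G> r we get {t}. So FIRST(<S>) = {p, t}.
FIRST(<D>): from <D>→ε we get {ε}; from <D>→<C> q <C> we get {p}. So FIRST(<D>) = {ε, p}.
FOLLOW(<S>) includes $ since <S> is the start symbol.
FOLLOW(<S>): <S> appears on no right-hand side. Thus FOLLOW(<S>) = {$}.
FOLLOW(<D>): in <S>→<C> q <D>, the suffix after <D> is empty, so FOLLOW(<D>) ⊇ FOLLOW(<S>) = {$}. Thus FOLLOW(<D>) = {$}.
For <D> → ε: FIRST(ε) = {ε}, so it goes in M[<D>, t] for t ∈ {}; since ε ∈ FIRST, also for every t ∈ FOLLOW(<D>) = {$}.
For <D> → <C> q <C>: FIRST(<C> q <C>) = {p}, so it goes in M[<D>, t] for t ∈ {p}.
None of these place a production in M[<D>, t].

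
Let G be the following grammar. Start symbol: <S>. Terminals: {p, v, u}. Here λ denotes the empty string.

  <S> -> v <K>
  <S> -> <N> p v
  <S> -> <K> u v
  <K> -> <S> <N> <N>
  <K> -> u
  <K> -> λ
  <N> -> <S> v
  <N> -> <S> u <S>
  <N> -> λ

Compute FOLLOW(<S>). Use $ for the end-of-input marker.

FIRST(<S>) = {p, u, v}  (via <N> p v, <K> u v)
FIRST(<K>) = {λ, p, u, v}  (via <S> <N> <N>)
FIRST(<N>) = {λ, p, u, v}  (via <S> v, <S> u <S>)
FOLLOW(<S>) includes $ since <S> is the start symbol.
FOLLOW(<S>): in <K>-><S> <N> <N>, <S> is followed by <N> <N> with FIRST {λ, p, u, v}; in <K>-><S> <N> <N>, the suffix after <S> is nullable, so FOLLOW(<S>) ⊇ FOLLOW(<K>) = {$, p, u, v}; in <N>-><S> v, <S> is followed by v with FIRST {v}; in <N>-><S> u <S> (occurrence 1), <S> is followed by u <S> with FIRST {u}; in <N>-><S> u <S> (occurrence 2), the suffix after <S> is empty, so FOLLOW(<S>) ⊇ FOLLOW(<N>) = {$, p, u, v}. Thus FOLLOW(<S>) = {$, p, u, v}.
FOLLOW(<K>): in <S>->v <K>, the suffix after <K> is empty, so FOLLOW(<K>) ⊇ FOLLOW(<S>) = {$, p, u, v}; in <S>-><K> u v, <K> is followed by u v with FIRST {u}. Thus FOLLOW(<K>) = {$, p, u, v}.
FOLLOW(<N>): in <S>-><N> p v, <N> is followed by p v with FIRST {p}; in <K>-><S> <N> <N> (occurrence 1), <N> is followed by <N> with FIRST {λ, p, u, v}; in <K>-><S> <N> <N> (occurrence 1), the suffix after <N> is nullable, so FOLLOW(<N>) ⊇ FOLLOW(<K>) = {$, p, u, v}; in <K>-><S> <N> <N> (occurrence 2), the suffix after <N> is empty, so FOLLOW(<N>) ⊇ FOLLOW(<K>) = {$, p, u, v}. Thus FOLLOW(<N>) = {$, p, u, v}.

{$, p, u, v}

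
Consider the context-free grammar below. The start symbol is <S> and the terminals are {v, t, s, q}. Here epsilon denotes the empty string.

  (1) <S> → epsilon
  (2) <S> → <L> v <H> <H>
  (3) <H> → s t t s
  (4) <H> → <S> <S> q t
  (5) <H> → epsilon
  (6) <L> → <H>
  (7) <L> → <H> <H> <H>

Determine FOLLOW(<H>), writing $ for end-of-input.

FIRST(<S>): from <S>→epsilon we get {epsilon}; from <S>→<L> v <H> <H> we get {q, s, v}. So FIRST(<S>) = {epsilon, q, s, v}.
FIRST(<H>): from <H>→s t t s we get {s}; from <H>→<S> <S> q t we get {q, s, v}; from <H>→epsilon we get {epsilon}. So FIRST(<H>) = {epsilon, q, s, v}.
FIRST(<L>): from <L>→<H> we get {epsilon, q, s, v}; from <L>→<H> <H> <H> we get {epsilon, q, s, v}. So FIRST(<L>) = {epsilon, q, s, v}.
FOLLOW(<S>) includes $ since <S> is the start symbol.
FOLLOW(<S>): in <H>→<S> <S> q t (occurrence 1), <S> is followed by <S> q t with FIRST {q, s, v}; in <H>→<S> <S> q t (occurrence 2), <S> is followed by q t with FIRST {q}. Thus FOLLOW(<S>) = {$, q, s, v}.
FOLLOW(<L>): in <S>→<L> v <H> <H>, <L> is followed by v <H> <H> with FIRST {v}. Thus FOLLOW(<L>) = {v}.
FOLLOW(<H>): in <S>→<L> v <H> <H> (occurrence 1), <H> is followed by <H> with FIRST {epsilon, q, s, v}; in <S>→<L> v <H> <H> (occurrence 1), the suffix after <H> is nullable, so FOLLOW(<H>) ⊇ FOLLOW(<S>) = {$, q, s, v}; in <S>→<L> v <H> <H> (occurrence 2), the suffix after <H> is empty, so FOLLOW(<H>) ⊇ FOLLOW(<S>) = {$, q, s, v}; in <L>→<H>, the suffix after <H> is empty, so FOLLOW(<H>) ⊇ FOLLOW(<L>) = {v}; in <L>→<H> <H> <H> (occurrence 1), <H> is followed by <H> <H> with FIRST {epsilon, q, s, v}; in <L>→<H> <H> <H> (occurrence 1), the suffix after <H> is nullable, so FOLLOW(<H>) ⊇ FOLLOW(<L>) = {v}; in <L>→<H> <H> <H> (occurrence 2), <H> is followed by <H> with FIRST {epsilon, q, s, v}; in <L>→<H> <H> <H> (occurrence 2), the suffix after <H> is nullable, so FOLLOW(<H>) ⊇ FOLLOW(<L>) = {v}; in <L>→<H> <H> <H> (occurrence 3), the suffix after <H> is empty, so FOLLOW(<H>) ⊇ FOLLOW(<L>) = {v}. Thus FOLLOW(<H>) = {$, q, s, v}.

{$, q, s, v}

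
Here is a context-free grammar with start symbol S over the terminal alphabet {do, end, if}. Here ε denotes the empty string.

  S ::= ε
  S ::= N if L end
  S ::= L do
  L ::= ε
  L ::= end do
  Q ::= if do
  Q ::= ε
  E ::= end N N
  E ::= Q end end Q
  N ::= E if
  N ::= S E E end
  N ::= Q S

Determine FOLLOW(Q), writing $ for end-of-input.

FIRST(L) = {ε, end}
FIRST(Q) = {ε, if}
FIRST(E) = {end, if}  (via Q end end Q)
FIRST(S) = {ε, do, end, if}  (via N if L end, L do)
FIRST(N) = {ε, do, end, if}  (via E if, S E E end, Q S)
FOLLOW(S) includes $ since S is the start symbol.
FOLLOW(L): in S::=N if L end, L is followed by end with FIRST {end}; in S::=L do, L is followed by do with FIRST {do}. Thus FOLLOW(L) = {do, end}.
FOLLOW(E): in N::=E if, E is followed by if with FIRST {if}; in N::=S E E end (occurrence 1), E is followed by E end with FIRST {end, if}; in N::=S E E end (occurrence 2), E is followed by end with FIRST {end}. Thus FOLLOW(E) = {end, if}.
FOLLOW(N): in S::=N if L end, N is followed by if L end with FIRST {if}; in E::=end N N (occurrence 1), N is followed by N with FIRST {ε, do, end, if}; in E::=end N N (occurrence 1), the suffix after N is nullable, so FOLLOW(N) ⊇ FOLLOW(E) = {end, if}; in E::=end N N (occurrence 2), the suffix after N is empty, so FOLLOW(N) ⊇ FOLLOW(E) = {end, if}. Thus FOLLOW(N) = {do, end, if}.
FOLLOW(S): in N::=S E E end, S is followed by E E end with FIRST {end, if}; in N::=Q S, the suffix after S is empty, so FOLLOW(S) ⊇ FOLLOW(N) = {do, end, if}. Thus FOLLOW(S) = {$, do, end, if}.
FOLLOW(Q): in E::=Q end end Q (occurrence 1), Q is followed by end end Q with FIRST {end}; in E::=Q end end Q (occurrence 2), the suffix after Q is empty, so FOLLOW(Q) ⊇ FOLLOW(E) = {end, if}; in N::=Q S, Q is followed by S with FIRST {ε, do, end, if}; in N::=Q S, the suffix after Q is nullable, so FOLLOW(Q) ⊇ FOLLOW(N) = {do, end, if}. Thus FOLLOW(Q) = {do, end, if}.

{do, end, if}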